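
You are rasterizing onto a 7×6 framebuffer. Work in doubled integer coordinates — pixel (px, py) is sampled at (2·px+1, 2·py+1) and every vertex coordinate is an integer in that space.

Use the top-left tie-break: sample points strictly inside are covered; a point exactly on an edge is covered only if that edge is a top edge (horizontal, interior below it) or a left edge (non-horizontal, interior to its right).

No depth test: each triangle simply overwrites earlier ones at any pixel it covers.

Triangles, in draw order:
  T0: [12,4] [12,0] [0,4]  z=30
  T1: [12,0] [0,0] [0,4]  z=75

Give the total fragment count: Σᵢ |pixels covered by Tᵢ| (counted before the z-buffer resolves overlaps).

T0:
  2·area = 48  (B↔C swapped to make it positive)
  edge (12, 4)→(0, 4): d=(-12,0) right/bottom  bias=-1
  edge (0, 4)→(12, 0): d=(12,-4) top-left  bias=+0
  edge (12, 0)→(12, 4): d=(0,4) right/bottom  bias=-1
    (4,0)@(9, 1): e=[36,0,12] → #  [on edge]
    (5,0)@(11, 1): e=[36,8,4] → #
    (6,0)@(13, 1): e=[36,16,-4] → ·
    (1,1)@(3, 3): e=[12,0,36] → #  [on edge]
    (2,1)@(5, 3): e=[12,8,28] → #
    (3,1)@(7, 3): e=[12,16,20] → #
    (6,1)@(13, 3): e=[12,40,-4] → ·
    (1,2)@(3, 5): e=[-12,24,36] → ·
    (2,2)@(5, 5): e=[-12,32,28] → ·
    (3,2)@(7, 5): e=[-12,40,20] → ·
    (4,2)@(9, 5): e=[-12,48,12] → ·
    (5,2)@(11, 5): e=[-12,56,4] → ·
  covered (7 px):
    · · · · # # ·
    · # # # # # ·
    · · · · · · ·
    · · · · · · ·
    · · · · · · ·
    · · · · · · ·
T1:
  2·area = 48  (B↔C swapped to make it positive)
  edge (12, 0)→(0, 4): d=(-12,4) right/bottom  bias=-1
  edge (0, 4)→(0, 0): d=(0,-4) top-left  bias=+0
  edge (0, 0)→(12, 0): d=(12,0) top-left  bias=+0
    (0,0)@(1, 1): e=[32,4,12] → #
    (1,0)@(3, 1): e=[24,12,12] → #
    (2,0)@(5, 1): e=[16,20,12] → #
    (3,0)@(7, 1): e=[8,28,12] → #
    (4,0)@(9, 1): e=[0,36,12] → ·  [on edge]
    (0,1)@(1, 3): e=[8,4,36] → #
    (1,1)@(3, 3): e=[0,12,36] → ·  [on edge]
    (2,1)@(5, 3): e=[-8,20,36] → ·
    (3,1)@(7, 3): e=[-16,28,36] → ·
    (0,2)@(1, 5): e=[-16,4,60] → ·
  covered (5 px):
    # # # # · · ·
    # · · · · · ·
    · · · · · · ·
    · · · · · · ·
    · · · · · · ·
    · · · · · · ·

Answer: 12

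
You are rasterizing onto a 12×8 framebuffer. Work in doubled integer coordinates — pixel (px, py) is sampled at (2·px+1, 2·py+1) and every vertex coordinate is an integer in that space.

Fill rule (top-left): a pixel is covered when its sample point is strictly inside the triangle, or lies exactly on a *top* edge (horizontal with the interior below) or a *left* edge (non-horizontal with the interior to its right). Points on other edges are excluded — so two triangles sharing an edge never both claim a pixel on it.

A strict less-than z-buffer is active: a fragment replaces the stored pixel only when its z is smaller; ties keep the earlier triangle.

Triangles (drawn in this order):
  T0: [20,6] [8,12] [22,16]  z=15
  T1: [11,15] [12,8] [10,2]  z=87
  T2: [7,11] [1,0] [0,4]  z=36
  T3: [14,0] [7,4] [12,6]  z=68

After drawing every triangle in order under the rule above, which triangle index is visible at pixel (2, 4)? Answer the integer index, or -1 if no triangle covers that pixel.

T0:
  2·area = 132  (B↔C swapped to make it positive)
  edge (20, 6)→(22, 16): d=(2,10) right/bottom  bias=-1
  edge (22, 16)→(8, 12): d=(-14,-4) top-left  bias=+0
  edge (8, 12)→(20, 6): d=(12,-6) top-left  bias=+0
    (9,0)@(19, 1): e=[0,198,-66] → ·  [on edge]
    (9,3)@(19, 7): e=[12,114,6] → #
    (10,3)@(21, 7): e=[-8,122,18] → ·
    (7,4)@(15, 9): e=[56,70,6] → #
    (8,4)@(17, 9): e=[36,78,18] → #
    (10,4)@(21, 9): e=[-4,94,42] → ·
    (5,5)@(11, 11): e=[100,26,6] → #
    (6,5)@(13, 11): e=[80,34,18] → #
    (10,5)@(21, 11): e=[0,66,66] → ·  [on edge]
    (5,6)@(11, 13): e=[104,-2,30] → ·
    (6,6)@(13, 13): e=[84,6,42] → #
    (10,6)@(21, 13): e=[4,38,90] → #
  covered (16 px):
    · · · · · · · · · · · ·
    · · · · · · · · · · · ·
    · · · · · · · · · · · ·
    · · · · · · · · · # · ·
    · · · · · · · # # # · ·
    · · · · · # # # # # · ·
    · · · · · · # # # # # ·
    · · · · · · · · · # # ·
T1:
  2·area = 20  (B↔C swapped to make it positive)
  edge (11, 15)→(10, 2): d=(-1,-13) top-left  bias=+0
  edge (10, 2)→(12, 8): d=(2,6) right/bottom  bias=-1
  edge (12, 8)→(11, 15): d=(-1,7) right/bottom  bias=-1
    (6,0)@(13, 1): e=[40,-20,0] → ·  [on edge]
    (5,2)@(11, 5): e=[10,0,10] → ·  [on edge]
    (5,3)@(11, 7): e=[8,4,8] → #
    (6,3)@(13, 7): e=[34,-8,-6] → ·
    (5,4)@(11, 9): e=[6,8,6] → #
    (6,4)@(13, 9): e=[32,-4,-8] → ·
    (5,5)@(11, 11): e=[4,12,4] → #
    (6,5)@(13, 11): e=[30,0,-10] → ·  [on edge]
    (5,6)@(11, 13): e=[2,16,2] → #
    (6,6)@(13, 13): e=[28,4,-12] → ·
    (5,7)@(11, 15): e=[0,20,0] → ·  [on edge]
  covered (4 px):
    · · · · · · · · · · · ·
    · · · · · · · · · · · ·
    · · · · · · · · · · · ·
    · · · · · # · · · · · ·
    · · · · · # · · · · · ·
    · · · · · # · · · · · ·
    · · · · · # · · · · · ·
    · · · · · · · · · · · ·
T2:
  2·area = 35  (B↔C swapped to make it positive)
  edge (7, 11)→(0, 4): d=(-7,-7) top-left  bias=+0
  edge (0, 4)→(1, 0): d=(1,-4) top-left  bias=+0
  edge (1, 0)→(7, 11): d=(6,11) right/bottom  bias=-1
    (0,0)@(1, 1): e=[28,1,6] → #
    (1,0)@(3, 1): e=[42,9,-16] → ·
    (0,1)@(1, 3): e=[14,3,18] → #
    (1,1)@(3, 3): e=[28,11,-4] → ·
    (0,2)@(1, 5): e=[0,5,30] → #  [on edge]
    (1,2)@(3, 5): e=[14,13,8] → #
    (2,2)@(5, 5): e=[28,21,-14] → ·
    (0,3)@(1, 7): e=[-14,7,42] → ·
    (1,3)@(3, 7): e=[0,15,20] → #  [on edge]
    (2,3)@(5, 7): e=[14,23,-2] → ·
    (1,4)@(3, 9): e=[-14,17,32] → ·
    (2,4)@(5, 9): e=[0,25,10] → #  [on edge]
    (3,5)@(7, 11): e=[0,35,0] → ·  [on edge]
    (4,6)@(9, 13): e=[0,45,-10] → ·  [on edge]
    (5,7)@(11, 15): e=[0,55,-20] → ·  [on edge]
  covered (6 px):
    # · · · · · · · · · · ·
    # · · · · · · · · · · ·
    # # · · · · · · · · · ·
    · # · · · · · · · · · ·
    · · # · · · · · · · · ·
    · · · · · · · · · · · ·
    · · · · · · · · · · · ·
    · · · · · · · · · · · ·
T3:
  2·area = 34  (B↔C swapped to make it positive)
  edge (14, 0)→(12, 6): d=(-2,6) right/bottom  bias=-1
  edge (12, 6)→(7, 4): d=(-5,-2) top-left  bias=+0
  edge (7, 4)→(14, 0): d=(7,-4) top-left  bias=+0
    (6,0)@(13, 1): e=[4,27,3] → #
    (7,0)@(15, 1): e=[-8,31,11] → ·
    (4,1)@(9, 3): e=[24,9,1] → #
    (5,1)@(11, 3): e=[12,13,9] → #
    (6,1)@(13, 3): e=[0,17,17] → ·  [on edge]
    (4,2)@(9, 5): e=[20,-1,15] → ·
    (5,2)@(11, 5): e=[8,3,23] → #
    (6,2)@(13, 5): e=[-4,7,31] → ·
    (5,3)@(11, 7): e=[4,-7,37] → ·
    (5,4)@(11, 9): e=[0,-17,51] → ·  [on edge]
    (4,7)@(9, 15): e=[0,-51,85] → ·  [on edge]
  covered (4 px):
    · · · · · · # · · · · ·
    · · · · # # · · · · · ·
    · · · · · # · · · · · ·
    · · · · · · · · · · · ·
    · · · · · · · · · · · ·
    · · · · · · · · · · · ·
    · · · · · · · · · · · ·
    · · · · · · · · · · · ·

Z-buffer (winner per pixel, '.' = empty):
  2 . . . . . 3 . . . . .
  2 . . . 3 3 . . . . . .
  2 2 . . . 3 . . . . . .
  . 2 . . . 1 . . . 0 . .
  . . 2 . . 1 . 0 0 0 . .
  . . . . . 0 0 0 0 0 . .
  . . . . . 1 0 0 0 0 0 .
  . . . . . . . . . 0 0 .

Final: 2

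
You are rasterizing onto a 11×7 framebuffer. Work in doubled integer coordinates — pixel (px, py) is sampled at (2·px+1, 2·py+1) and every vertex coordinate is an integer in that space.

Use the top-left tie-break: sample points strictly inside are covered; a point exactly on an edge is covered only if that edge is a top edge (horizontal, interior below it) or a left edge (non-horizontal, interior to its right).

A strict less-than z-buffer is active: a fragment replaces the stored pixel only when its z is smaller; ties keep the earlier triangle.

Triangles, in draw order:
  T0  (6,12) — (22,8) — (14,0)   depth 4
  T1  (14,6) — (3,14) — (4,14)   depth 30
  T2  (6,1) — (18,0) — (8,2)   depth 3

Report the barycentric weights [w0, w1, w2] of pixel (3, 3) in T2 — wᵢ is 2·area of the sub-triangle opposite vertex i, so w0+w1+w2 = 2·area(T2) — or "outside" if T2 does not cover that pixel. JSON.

T0:
  2·area = 160  (B↔C swapped to make it positive)
  edge (6, 12)→(14, 0): d=(8,-12) top-left  bias=+0
  edge (14, 0)→(22, 8): d=(8,8) right/bottom  bias=-1
  edge (22, 8)→(6, 12): d=(-16,4) right/bottom  bias=-1
    (7,0)@(15, 1): e=[20,0,140] → ·  [on edge]
    (6,1)@(13, 3): e=[12,32,116] → █
    (7,1)@(15, 3): e=[36,16,108] → █
    (8,1)@(17, 3): e=[60,0,100] → ·  [on edge]
    (5,2)@(11, 5): e=[4,64,92] → █
    (8,2)@(17, 5): e=[76,16,68] → █
    (9,2)@(19, 5): e=[100,0,60] → ·  [on edge]
    (5,3)@(11, 7): e=[20,80,60] → █
    (9,3)@(19, 7): e=[116,16,28] → █
    (10,3)@(21, 7): e=[140,0,20] → ·  [on edge]
    (4,4)@(9, 9): e=[12,112,36] → █
    (9,4)@(19, 9): e=[132,32,-4] → ·
  covered (18 px):
    · · · · · · · · · · ·
    · · · · · · █ █ · · ·
    · · · · · █ █ █ █ · ·
    · · · · · █ █ █ █ █ ·
    · · · · █ █ █ █ █ · ·
    · · · █ █ · · · · · ·
    · · · · · · · · · · ·
T1:
  2·area = 8  (B↔C swapped to make it positive)
  edge (14, 6)→(4, 14): d=(-10,8) right/bottom  bias=-1
  edge (4, 14)→(3, 14): d=(-1,0) right/bottom  bias=-1
  edge (3, 14)→(14, 6): d=(11,-8) top-left  bias=+0
    (2,6)@(5, 13): e=[2,1,5] → █
    (3,6)@(7, 13): e=[-14,1,21] → ·
  covered (1 px):
    · · · · · · · · · · ·
    · · · · · · · · · · ·
    · · · · · · · · · · ·
    · · · · · · · · · · ·
    · · · · · · · · · · ·
    · · · · · · · · · · ·
    · · █ · · · · · · · ·
T2:
  2·area = 14
  edge (6, 1)→(18, 0): d=(12,-1) top-left  bias=+0
  edge (18, 0)→(8, 2): d=(-10,2) right/bottom  bias=-1
  edge (8, 2)→(6, 1): d=(-2,-1) top-left  bias=+0
    (3,0)@(7, 1): e=[1,12,1] → █
    (4,0)@(9, 1): e=[3,8,3] → █
    (5,0)@(11, 1): e=[5,4,5] → █
    (6,0)@(13, 1): e=[7,0,7] → ·  [on edge]
    (1,1)@(3, 3): e=[21,0,-7] → ·  [on edge]
    (3,1)@(7, 3): e=[25,-8,-3] → ·
    (4,1)@(9, 3): e=[27,-12,-1] → ·
    (5,1)@(11, 3): e=[29,-16,1] → ·
  covered (3 px):
    · · · █ █ █ · · · · ·
    · · · · · · · · · · ·
    · · · · · · · · · · ·
    · · · · · · · · · · ·
    · · · · · · · · · · ·
    · · · · · · · · · · ·
    · · · · · · · · · · ·

Result: "outside"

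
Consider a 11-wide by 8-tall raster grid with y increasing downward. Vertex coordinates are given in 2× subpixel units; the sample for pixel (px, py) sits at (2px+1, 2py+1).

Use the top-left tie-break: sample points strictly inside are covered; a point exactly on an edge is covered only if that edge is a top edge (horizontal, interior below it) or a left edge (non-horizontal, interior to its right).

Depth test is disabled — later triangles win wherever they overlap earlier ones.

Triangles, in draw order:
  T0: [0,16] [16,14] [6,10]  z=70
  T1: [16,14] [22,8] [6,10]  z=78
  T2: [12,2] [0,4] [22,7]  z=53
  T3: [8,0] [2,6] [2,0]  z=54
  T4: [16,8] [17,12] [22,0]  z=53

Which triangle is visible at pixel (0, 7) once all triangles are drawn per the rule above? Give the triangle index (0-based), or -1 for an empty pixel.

T0:
  2·area = 84  (B↔C swapped to make it positive)
  edge (0, 16)→(6, 10): d=(6,-6) top-left  bias=+0
  edge (6, 10)→(16, 14): d=(10,4) right/bottom  bias=-1
  edge (16, 14)→(0, 16): d=(-16,2) right/bottom  bias=-1
    (7,0)@(15, 1): e=[0,-126,210] → .  [on edge]
    (6,1)@(13, 3): e=[0,-98,182] → .  [on edge]
    (5,2)@(11, 5): e=[0,-70,154] → .  [on edge]
    (4,3)@(9, 7): e=[0,-42,126] → .  [on edge]
    (3,4)@(7, 9): e=[0,-14,98] → .  [on edge]
    (2,5)@(5, 11): e=[0,14,70] → X  [on edge]
    (3,5)@(7, 11): e=[12,6,66] → X
    (4,5)@(9, 11): e=[24,-2,62] → .
    (1,6)@(3, 13): e=[0,42,42] → X  [on edge]
    (4,6)@(9, 13): e=[36,18,30] → X
    (5,6)@(11, 13): e=[48,10,26] → X
    (6,6)@(13, 13): e=[60,2,22] → X
    (0,7)@(1, 15): e=[0,70,14] → X  [on edge]
  covered (12 px):
    . . . . . . . . . . .
    . . . . . . . . . . .
    . . . . . . . . . . .
    . . . . . . . . . . .
    . . . . . . . . . . .
    . . X X . . . . . . .
    . X X X X X X . . . .
    X X X X . . . . . . .
T1:
  2·area = 84  (B↔C swapped to make it positive)
  edge (16, 14)→(6, 10): d=(-10,-4) top-left  bias=+0
  edge (6, 10)→(22, 8): d=(16,-2) top-left  bias=+0
  edge (22, 8)→(16, 14): d=(-6,6) right/bottom  bias=-1
    (7,4)@(15, 9): e=[46,2,36] → X
    (8,4)@(17, 9): e=[54,6,24] → X
    (9,4)@(19, 9): e=[62,10,12] → X
    (10,4)@(21, 9): e=[70,14,0] → .  [on edge]
    (4,5)@(9, 11): e=[2,22,60] → X
    (5,5)@(11, 11): e=[10,26,48] → X
    (6,5)@(13, 11): e=[18,30,36] → X
    (9,5)@(19, 11): e=[42,42,0] → .  [on edge]
    (4,6)@(9, 13): e=[-18,54,48] → .
    (5,6)@(11, 13): e=[-10,58,36] → .
    (6,6)@(13, 13): e=[-2,62,24] → .
    (7,6)@(15, 13): e=[6,66,12] → X
    (8,6)@(17, 13): e=[14,70,0] → .  [on edge]
    (7,7)@(15, 15): e=[-14,98,0] → .  [on edge]
  covered (9 px):
    . . . . . . . . . . .
    . . . . . . . . . . .
    . . . . . . . . . . .
    . . . . . . . . . . .
    . . . . . . . X X X .
    . . . . X X X X X . .
    . . . . . . . X . . .
    . . . . . . . . . . .
T2:
  2·area = 80  (B↔C swapped to make it positive)
  edge (12, 2)→(22, 7): d=(10,5) right/bottom  bias=-1
  edge (22, 7)→(0, 4): d=(-22,-3) top-left  bias=+0
  edge (0, 4)→(12, 2): d=(12,-2) top-left  bias=+0
    (3,1)@(7, 3): e=[35,43,2] → X
    (4,1)@(9, 3): e=[25,49,6] → X
    (5,1)@(11, 3): e=[15,55,10] → X
    (6,1)@(13, 3): e=[5,61,14] → X
    (7,1)@(15, 3): e=[-5,67,18] → .
    (3,2)@(7, 5): e=[55,-1,26] → .
    (4,2)@(9, 5): e=[45,5,30] → X
    (7,2)@(15, 5): e=[15,23,42] → X
    (8,2)@(17, 5): e=[5,29,46] → X
    (9,2)@(19, 5): e=[-5,35,50] → .
    (4,3)@(9, 7): e=[65,-39,54] → .
    (5,3)@(11, 7): e=[55,-33,58] → .
  covered (9 px):
    . . . . . . . . . . .
    . . . X X X X . . . .
    . . . . X X X X X . .
    . . . . . . . . . . .
    . . . . . . . . . . .
    . . . . . . . . . . .
    . . . . . . . . . . .
    . . . . . . . . . . .
T3:
  2·area = 36
  edge (8, 0)→(2, 6): d=(-6,6) right/bottom  bias=-1
  edge (2, 6)→(2, 0): d=(0,-6) top-left  bias=+0
  edge (2, 0)→(8, 0): d=(6,0) top-left  bias=+0
    (1,0)@(3, 1): e=[24,6,6] → X
    (2,0)@(5, 1): e=[12,18,6] → X
    (3,0)@(7, 1): e=[0,30,6] → .  [on edge]
    (1,1)@(3, 3): e=[12,6,18] → X
    (2,1)@(5, 3): e=[0,18,18] → .  [on edge]
    (1,2)@(3, 5): e=[0,6,30] → .  [on edge]
    (0,3)@(1, 7): e=[0,-6,42] → .  [on edge]
  covered (3 px):
    . X X . . . . . . . .
    . X . . . . . . . . .
    . . . . . . . . . . .
    . . . . . . . . . . .
    . . . . . . . . . . .
    . . . . . . . . . . .
    . . . . . . . . . . .
    . . . . . . . . . . .
T4:
  2·area = 32  (B↔C swapped to make it positive)
  edge (16, 8)→(22, 0): d=(6,-8) top-left  bias=+0
  edge (22, 0)→(17, 12): d=(-5,12) right/bottom  bias=-1
  edge (17, 12)→(16, 8): d=(-1,-4) top-left  bias=+0
    (9,2)@(19, 5): e=[6,11,15] → X
    (10,2)@(21, 5): e=[22,-13,23] → .
    (8,3)@(17, 7): e=[2,25,5] → X
    (10,3)@(21, 7): e=[34,-23,21] → .
    (8,4)@(17, 9): e=[14,15,3] → X
    (9,4)@(19, 9): e=[30,-9,11] → .
    (8,5)@(17, 11): e=[26,5,1] → X
    (9,5)@(19, 11): e=[42,-19,9] → .
    (8,6)@(17, 13): e=[38,-5,-1] → .
  covered (5 px):
    . . . . . . . . . . .
    . . . . . . . . . . .
    . . . . . . . . . X .
    . . . . . . . . X X .
    . . . . . . . . X . .
    . . . . . . . . X . .
    . . . . . . . . . . .
    . . . . . . . . . . .

Z-buffer (winner per pixel, '.' = empty):
  . 3 3 . . . . . . . .
  . 3 . 2 2 2 2 . . . .
  . . . . 2 2 2 2 2 4 .
  . . . . . . . . 4 4 .
  . . . . . . . 1 4 1 .
  . . 0 0 1 1 1 1 4 . .
  . 0 0 0 0 0 0 1 . . .
  0 0 0 0 . . . . . . .

Answer: 0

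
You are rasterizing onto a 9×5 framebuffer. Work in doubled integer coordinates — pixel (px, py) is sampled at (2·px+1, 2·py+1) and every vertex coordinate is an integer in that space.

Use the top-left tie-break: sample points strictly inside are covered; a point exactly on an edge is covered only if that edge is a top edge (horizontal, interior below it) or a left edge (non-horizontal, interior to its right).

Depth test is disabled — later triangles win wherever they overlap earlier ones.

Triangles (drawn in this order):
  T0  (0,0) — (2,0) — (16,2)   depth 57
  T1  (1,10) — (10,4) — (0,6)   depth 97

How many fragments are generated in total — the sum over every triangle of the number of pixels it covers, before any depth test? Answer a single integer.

T0:
  2·area = 4
  edge (0, 0)→(2, 0): d=(2,0) top-left  bias=+0
  edge (2, 0)→(16, 2): d=(14,2) right/bottom  bias=-1
  edge (16, 2)→(0, 0): d=(-16,-2) top-left  bias=+0
    (4,0)@(9, 1): e=[2,0,2] → .  [on edge]
  covered (0 px):
    . . . . . . . . .
    . . . . . . . . .
    . . . . . . . . .
    . . . . . . . . .
    . . . . . . . . .
T1:
  2·area = 42  (B↔C swapped to make it positive)
  edge (1, 10)→(0, 6): d=(-1,-4) top-left  bias=+0
  edge (0, 6)→(10, 4): d=(10,-2) top-left  bias=+0
  edge (10, 4)→(1, 10): d=(-9,6) right/bottom  bias=-1
    (7,1)@(15, 3): e=[63,0,-21] → .  [on edge]
    (2,2)@(5, 5): e=[21,0,21] → X  [on edge]
    (3,2)@(7, 5): e=[29,4,9] → X
    (4,2)@(9, 5): e=[37,8,-3] → .
    (0,3)@(1, 7): e=[3,12,27] → X
    (1,3)@(3, 7): e=[11,16,15] → X
    (3,3)@(7, 7): e=[27,24,-9] → .
    (0,4)@(1, 9): e=[1,32,9] → X
    (1,4)@(3, 9): e=[9,36,-3] → .
    (2,4)@(5, 9): e=[17,40,-15] → .
  covered (6 px):
    . . . . . . . . .
    . . . . . . . . .
    . . X X . . . . .
    X X X . . . . . .
    X . . . . . . . .

Final: 6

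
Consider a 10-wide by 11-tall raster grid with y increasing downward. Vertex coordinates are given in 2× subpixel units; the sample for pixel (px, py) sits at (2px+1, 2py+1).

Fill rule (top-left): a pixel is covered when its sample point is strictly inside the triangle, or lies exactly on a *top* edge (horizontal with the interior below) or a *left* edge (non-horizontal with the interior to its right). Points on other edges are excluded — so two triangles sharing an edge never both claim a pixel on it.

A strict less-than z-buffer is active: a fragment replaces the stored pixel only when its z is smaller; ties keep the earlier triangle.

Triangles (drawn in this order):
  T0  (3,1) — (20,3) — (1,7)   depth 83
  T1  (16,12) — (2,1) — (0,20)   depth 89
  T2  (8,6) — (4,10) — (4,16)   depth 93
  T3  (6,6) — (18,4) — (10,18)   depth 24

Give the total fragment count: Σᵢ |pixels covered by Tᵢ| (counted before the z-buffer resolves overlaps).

T0:
  2·area = 106
  edge (3, 1)→(20, 3): d=(17,2) right/bottom  bias=-1
  edge (20, 3)→(1, 7): d=(-19,4) right/bottom  bias=-1
  edge (1, 7)→(3, 1): d=(2,-6) top-left  bias=+0
    (1,0)@(3, 1): e=[0,106,0] → ·  [on edge]
    (1,1)@(3, 3): e=[34,68,4] → █
    (2,1)@(5, 3): e=[30,60,16] → █
    (3,1)@(7, 3): e=[26,52,28] → █
    (4,1)@(9, 3): e=[22,44,40] → █
    (5,1)@(11, 3): e=[18,36,52] → █
    (6,1)@(13, 3): e=[14,28,64] → █
    (7,1)@(15, 3): e=[10,20,76] → █
    (8,1)@(17, 3): e=[6,12,88] → █
    (9,1)@(19, 3): e=[2,4,100] → █
    (1,2)@(3, 5): e=[68,30,8] → █
    (5,2)@(11, 5): e=[52,-2,56] → ·
    (0,3)@(1, 7): e=[106,0,0] → ·  [on edge]
  covered (13 px):
    · · · · · · · · · ·
    · █ █ █ █ █ █ █ █ █
    · █ █ █ █ · · · · ·
    · · · · · · · · · ·
    · · · · · · · · · ·
    · · · · · · · · · ·
    · · · · · · · · · ·
    · · · · · · · · · ·
    · · · · · · · · · ·
    · · · · · · · · · ·
    · · · · · · · · · ·
T1:
  2·area = 288  (B↔C swapped to make it positive)
  edge (16, 12)→(0, 20): d=(-16,8) right/bottom  bias=-1
  edge (0, 20)→(2, 1): d=(2,-19) top-left  bias=+0
  edge (2, 1)→(16, 12): d=(14,11) right/bottom  bias=-1
    (1,1)@(3, 3): e=[248,23,17] → █
    (2,1)@(5, 3): e=[232,61,-5] → ·
    (1,2)@(3, 5): e=[216,27,45] → █
    (2,2)@(5, 5): e=[200,65,23] → █
    (3,2)@(7, 5): e=[184,103,1] → █
    (4,2)@(9, 5): e=[168,141,-21] → ·
    (1,3)@(3, 7): e=[184,31,73] → █
    (4,3)@(9, 7): e=[136,145,7] → █
    (5,3)@(11, 7): e=[120,183,-15] → ·
    (1,4)@(3, 9): e=[152,35,101] → █
    (5,4)@(11, 9): e=[88,187,13] → █
    (6,4)@(13, 9): e=[72,225,-9] → ·
  covered (36 px):
    · · · · · · · · · ·
    · █ · · · · · · · ·
    · █ █ █ · · · · · ·
    · █ █ █ █ · · · · ·
    · █ █ █ █ █ · · · ·
    █ █ █ █ █ █ █ · · ·
    █ █ █ █ █ █ █ · · ·
    █ █ █ █ █ · · · · ·
    █ █ █ · · · · · · ·
    █ · · · · · · · · ·
    · · · · · · · · · ·
T2:
  2·area = 24  (B↔C swapped to make it positive)
  edge (8, 6)→(4, 16): d=(-4,10) right/bottom  bias=-1
  edge (4, 16)→(4, 10): d=(0,-6) top-left  bias=+0
  edge (4, 10)→(8, 6): d=(4,-4) top-left  bias=+0
    (6,0)@(13, 1): e=[-30,54,0] → ·  [on edge]
    (5,1)@(11, 3): e=[-18,42,0] → ·  [on edge]
    (4,2)@(9, 5): e=[-6,30,0] → ·  [on edge]
    (3,3)@(7, 7): e=[6,18,0] → █  [on edge]
    (4,3)@(9, 7): e=[-14,30,8] → ·
    (2,4)@(5, 9): e=[18,6,0] → █  [on edge]
    (3,4)@(7, 9): e=[-2,18,8] → ·
    (1,5)@(3, 11): e=[30,-6,0] → ·  [on edge]
    (2,5)@(5, 11): e=[10,6,8] → █
    (3,5)@(7, 11): e=[-10,18,16] → ·
    (0,6)@(1, 13): e=[42,-18,0] → ·  [on edge]
    (2,6)@(5, 13): e=[2,6,16] → █
  covered (4 px):
    · · · · · · · · · ·
    · · · · · · · · · ·
    · · · · · · · · · ·
    · · · █ · · · · · ·
    · · █ · · · · · · ·
    · · █ · · · · · · ·
    · · █ · · · · · · ·
    · · · · · · · · · ·
    · · · · · · · · · ·
    · · · · · · · · · ·
    · · · · · · · · · ·
T3:
  2·area = 152
  edge (6, 6)→(18, 4): d=(12,-2) top-left  bias=+0
  edge (18, 4)→(10, 18): d=(-8,14) right/bottom  bias=-1
  edge (10, 18)→(6, 6): d=(-4,-12) top-left  bias=+0
    (2,1)@(5, 3): e=[-38,190,0] → ·  [on edge]
    (6,2)@(13, 5): e=[2,62,88] → █
    (7,2)@(15, 5): e=[6,34,112] → █
    (8,2)@(17, 5): e=[10,6,136] → █
    (9,2)@(19, 5): e=[14,-22,160] → ·
    (3,3)@(7, 7): e=[14,130,8] → █
    (4,3)@(9, 7): e=[18,102,32] → █
    (5,3)@(11, 7): e=[22,74,56] → █
    (8,3)@(17, 7): e=[34,-10,128] → ·
    (3,4)@(7, 9): e=[38,114,0] → █  [on edge]
    (8,4)@(17, 9): e=[58,-26,120] → ·
    (3,5)@(7, 11): e=[62,98,-8] → ·
    (4,7)@(9, 15): e=[114,38,0] → █  [on edge]
    (5,10)@(11, 21): e=[190,-38,0] → ·  [on edge]
  covered (20 px):
    · · · · · · · · · ·
    · · · · · · · · · ·
    · · · · · · █ █ █ ·
    · · · █ █ █ █ █ · ·
    · · · █ █ █ █ █ · ·
    · · · · █ █ █ · · ·
    · · · · █ █ · · · ·
    · · · · █ █ · · · ·
    · · · · · · · · · ·
    · · · · · · · · · ·
    · · · · · · · · · ·

Answer: 73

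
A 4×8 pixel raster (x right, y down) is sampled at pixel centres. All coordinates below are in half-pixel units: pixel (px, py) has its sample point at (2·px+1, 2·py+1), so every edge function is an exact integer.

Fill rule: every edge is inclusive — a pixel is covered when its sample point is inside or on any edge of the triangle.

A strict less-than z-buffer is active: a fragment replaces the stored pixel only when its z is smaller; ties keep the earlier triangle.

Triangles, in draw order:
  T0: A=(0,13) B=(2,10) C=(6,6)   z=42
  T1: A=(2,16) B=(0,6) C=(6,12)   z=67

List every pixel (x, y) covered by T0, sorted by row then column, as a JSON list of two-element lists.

T0:
  2·area = 4
  edge (0, 13)→(2, 10): d=(2,-3) inclusive
  edge (2, 10)→(6, 6): d=(4,-4) inclusive
  edge (6, 6)→(0, 13): d=(-6,7) inclusive
    (3,2)@(7, 5): e=[5,0,-1] → ·  [on edge]
    (2,3)@(5, 7): e=[3,0,1] → #  [on edge]
    (3,3)@(7, 7): e=[9,8,-13] → ·
    (1,4)@(3, 9): e=[1,0,3] → #  [on edge]
    (2,4)@(5, 9): e=[7,8,-11] → ·
    (0,5)@(1, 11): e=[-1,0,5] → ·  [on edge]
    (1,5)@(3, 11): e=[5,8,-9] → ·
  covered (2 px):
    · · · ·
    · · · ·
    · · · ·
    · · # ·
    · # · ·
    · · · ·
    · · · ·
    · · · ·
T1:
  2·area = 48
  edge (2, 16)→(0, 6): d=(-2,-10) inclusive
  edge (0, 6)→(6, 12): d=(6,6) inclusive
  edge (6, 12)→(2, 16): d=(-4,4) inclusive
    (0,3)@(1, 7): e=[8,0,40] → #  [on edge]
    (1,3)@(3, 7): e=[28,-12,32] → ·
    (0,4)@(1, 9): e=[4,12,32] → #
    (1,4)@(3, 9): e=[24,0,24] → #  [on edge]
    (2,4)@(5, 9): e=[44,-12,16] → ·
    (0,5)@(1, 11): e=[0,24,24] → #  [on edge]
    (2,5)@(5, 11): e=[40,0,8] → #  [on edge]
    (3,5)@(7, 11): e=[60,-12,0] → ·  [on edge]
    (0,6)@(1, 13): e=[-4,36,16] → ·
    (1,6)@(3, 13): e=[16,24,8] → #
    (2,6)@(5, 13): e=[36,12,0] → #  [on edge]
    (3,6)@(7, 13): e=[56,0,-8] → ·  [on edge]
    (1,7)@(3, 15): e=[12,36,0] → #  [on edge]
  covered (9 px):
    · · · ·
    · · · ·
    · · · ·
    # · · ·
    # # · ·
    # # # ·
    · # # ·
    · # · ·

Result: [[2,3],[1,4]]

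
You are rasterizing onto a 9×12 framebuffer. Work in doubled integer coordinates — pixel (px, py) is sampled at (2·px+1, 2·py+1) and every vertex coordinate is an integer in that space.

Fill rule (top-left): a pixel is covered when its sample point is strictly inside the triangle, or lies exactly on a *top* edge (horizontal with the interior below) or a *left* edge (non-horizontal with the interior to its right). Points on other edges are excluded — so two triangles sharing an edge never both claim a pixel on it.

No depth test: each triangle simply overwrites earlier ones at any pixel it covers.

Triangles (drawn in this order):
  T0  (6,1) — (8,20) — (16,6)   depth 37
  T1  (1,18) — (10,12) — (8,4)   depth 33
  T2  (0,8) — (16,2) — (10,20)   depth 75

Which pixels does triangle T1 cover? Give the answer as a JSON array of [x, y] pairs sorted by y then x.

T0:
  2·area = 180  (B↔C swapped to make it positive)
  edge (6, 1)→(16, 6): d=(10,5) right/bottom  bias=-1
  edge (16, 6)→(8, 20): d=(-8,14) right/bottom  bias=-1
  edge (8, 20)→(6, 1): d=(-2,-19) top-left  bias=+0
    (3,1)@(7, 3): e=[15,150,15] → #
    (4,1)@(9, 3): e=[5,122,53] → #
    (5,1)@(11, 3): e=[-5,94,91] → ·
    (3,2)@(7, 5): e=[35,134,11] → #
    (5,2)@(11, 5): e=[15,78,87] → #
    (6,2)@(13, 5): e=[5,50,125] → #
    (7,2)@(15, 5): e=[-5,22,163] → ·
    (3,3)@(7, 7): e=[55,118,7] → #
    (7,3)@(15, 7): e=[15,6,159] → #
    (8,3)@(17, 7): e=[5,-22,197] → ·
    (3,4)@(7, 9): e=[75,102,3] → #
    (7,4)@(15, 9): e=[35,-10,155] → ·
  covered (22 px):
    · · · · · · · · ·
    · · · # # · · · ·
    · · · # # # # · ·
    · · · # # # # # ·
    · · · # # # # · ·
    · · · · # # # · ·
    · · · · # # · · ·
    · · · · # · · · ·
    · · · · # · · · ·
    · · · · · · · · ·
    · · · · · · · · ·
    · · · · · · · · ·
T1:
  2·area = 84  (B↔C swapped to make it positive)
  edge (1, 18)→(8, 4): d=(7,-14) top-left  bias=+0
  edge (8, 4)→(10, 12): d=(2,8) right/bottom  bias=-1
  edge (10, 12)→(1, 18): d=(-9,6) right/bottom  bias=-1
    (3,3)@(7, 7): e=[7,14,63] → #
    (4,3)@(9, 7): e=[35,-2,51] → ·
    (3,4)@(7, 9): e=[21,18,45] → #
    (4,4)@(9, 9): e=[49,2,33] → #
    (5,4)@(11, 9): e=[77,-14,21] → ·
    (2,5)@(5, 11): e=[7,38,39] → #
    (5,5)@(11, 11): e=[91,-10,3] → ·
    (2,6)@(5, 13): e=[21,42,21] → #
    (4,6)@(9, 13): e=[77,10,-3] → ·
    (1,7)@(3, 15): e=[7,62,15] → #
    (3,7)@(7, 15): e=[63,30,-9] → ·
    (1,8)@(3, 17): e=[21,66,-3] → ·
  covered (10 px):
    · · · · · · · · ·
    · · · · · · · · ·
    · · · · · · · · ·
    · · · # · · · · ·
    · · · # # · · · ·
    · · # # # · · · ·
    · · # # · · · · ·
    · # # · · · · · ·
    · · · · · · · · ·
    · · · · · · · · ·
    · · · · · · · · ·
    · · · · · · · · ·
T2:
  2·area = 252
  edge (0, 8)→(16, 2): d=(16,-6) top-left  bias=+0
  edge (16, 2)→(10, 20): d=(-6,18) right/bottom  bias=-1
  edge (10, 20)→(0, 8): d=(-10,-12) top-left  bias=+0
    (7,1)@(15, 3): e=[10,12,230] → #
    (8,1)@(17, 3): e=[22,-24,254] → ·
    (4,2)@(9, 5): e=[6,108,138] → #
    (5,2)@(11, 5): e=[18,72,162] → #
    (6,2)@(13, 5): e=[30,36,186] → #
    (7,2)@(15, 5): e=[42,0,210] → ·  [on edge]
    (1,3)@(3, 7): e=[2,204,46] → #
    (2,3)@(5, 7): e=[14,168,70] → #
    (3,3)@(7, 7): e=[26,132,94] → #
    (7,3)@(15, 7): e=[74,-12,190] → ·
    (0,4)@(1, 9): e=[22,228,2] → #
    (7,4)@(15, 9): e=[106,-24,170] → ·
    (6,5)@(13, 11): e=[126,0,126] → ·  [on edge]
    (5,8)@(11, 17): e=[210,0,42] → ·  [on edge]
    (4,11)@(9, 23): e=[294,0,-42] → ·  [on edge]
  covered (30 px):
    · · · · · · · · ·
    · · · · · · · # ·
    · · · · # # # · ·
    · # # # # # # · ·
    # # # # # # # · ·
    · # # # # # · · ·
    · · # # # # · · ·
    · · · # # # · · ·
    · · · · # · · · ·
    · · · · · · · · ·
    · · · · · · · · ·
    · · · · · · · · ·

Final: [[3,3],[3,4],[4,4],[2,5],[3,5],[4,5],[2,6],[3,6],[1,7],[2,7]]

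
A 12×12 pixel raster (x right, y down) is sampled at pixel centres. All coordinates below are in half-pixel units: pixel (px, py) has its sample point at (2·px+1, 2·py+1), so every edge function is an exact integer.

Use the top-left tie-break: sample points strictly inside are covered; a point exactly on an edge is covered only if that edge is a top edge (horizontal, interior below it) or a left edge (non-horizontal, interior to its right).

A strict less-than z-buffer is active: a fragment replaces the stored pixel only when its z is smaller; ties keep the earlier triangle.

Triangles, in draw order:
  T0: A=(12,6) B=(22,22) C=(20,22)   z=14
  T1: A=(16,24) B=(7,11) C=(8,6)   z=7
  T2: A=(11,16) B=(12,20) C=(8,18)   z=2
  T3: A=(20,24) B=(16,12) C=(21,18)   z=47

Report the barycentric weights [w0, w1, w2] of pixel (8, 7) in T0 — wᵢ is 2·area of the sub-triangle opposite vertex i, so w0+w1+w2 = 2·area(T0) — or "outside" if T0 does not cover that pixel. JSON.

T0:
  2·area = 32
  edge (12, 6)→(22, 22): d=(10,16) right/bottom  bias=-1
  edge (22, 22)→(20, 22): d=(-2,0) right/bottom  bias=-1
  edge (20, 22)→(12, 6): d=(-8,-16) top-left  bias=+0
    (7,5)@(15, 11): e=[2,22,8] → █
    (8,5)@(17, 11): e=[-30,22,40] → ·
    (7,6)@(15, 13): e=[22,18,-8] → ·
    (8,7)@(17, 15): e=[10,14,8] → █
    (9,7)@(19, 15): e=[-22,14,40] → ·
    (8,8)@(17, 17): e=[30,10,-8] → ·
    (9,9)@(19, 19): e=[18,6,8] → █
    (10,9)@(21, 19): e=[-14,6,40] → ·
    (9,10)@(19, 21): e=[38,2,-8] → ·
    (10,10)@(21, 21): e=[6,2,24] → █
    (11,10)@(23, 21): e=[-26,2,56] → ·
    (10,11)@(21, 23): e=[26,-2,8] → ·
  covered (4 px):
    · · · · · · · · · · · ·
    · · · · · · · · · · · ·
    · · · · · · · · · · · ·
    · · · · · · · · · · · ·
    · · · · · · · · · · · ·
    · · · · · · · █ · · · ·
    · · · · · · · · · · · ·
    · · · · · · · · █ · · ·
    · · · · · · · · · · · ·
    · · · · · · · · · █ · ·
    · · · · · · · · · · █ ·
    · · · · · · · · · · · ·
T1:
  2·area = 58
  edge (16, 24)→(7, 11): d=(-9,-13) top-left  bias=+0
  edge (7, 11)→(8, 6): d=(1,-5) top-left  bias=+0
  edge (8, 6)→(16, 24): d=(8,18) right/bottom  bias=-1
    (4,0)@(9, 1): e=[116,0,-58] → ·  [on edge]
    (4,4)@(9, 9): e=[44,8,6] → █
    (5,4)@(11, 9): e=[70,18,-30] → ·
    (3,5)@(7, 11): e=[0,0,58] → █  [on edge]
    (5,5)@(11, 11): e=[52,20,-14] → ·
    (3,6)@(7, 13): e=[-18,2,74] → ·
    (4,6)@(9, 13): e=[8,12,38] → █
    (5,6)@(11, 13): e=[34,22,2] → █
    (6,6)@(13, 13): e=[60,32,-34] → ·
    (4,7)@(9, 15): e=[-10,14,54] → ·
    (5,7)@(11, 15): e=[16,24,18] → █
    (6,7)@(13, 15): e=[42,34,-18] → ·
    (2,10)@(5, 21): e=[-116,0,174] → ·  [on edge]
  covered (7 px):
    · · · · · · · · · · · ·
    · · · · · · · · · · · ·
    · · · · · · · · · · · ·
    · · · · · · · · · · · ·
    · · · · █ · · · · · · ·
    · · · █ █ · · · · · · ·
    · · · · █ █ · · · · · ·
    · · · · · █ · · · · · ·
    · · · · · · · · · · · ·
    · · · · · · █ · · · · ·
    · · · · · · · · · · · ·
    · · · · · · · · · · · ·
T2:
  2·area = 14
  edge (11, 16)→(12, 20): d=(1,4) right/bottom  bias=-1
  edge (12, 20)→(8, 18): d=(-4,-2) top-left  bias=+0
  edge (8, 18)→(11, 16): d=(3,-2) top-left  bias=+0
    (5,8)@(11, 17): e=[1,10,3] → █
    (6,8)@(13, 17): e=[-7,14,7] → ·
    (5,9)@(11, 19): e=[3,2,9] → █
    (6,9)@(13, 19): e=[-5,6,13] → ·
    (5,10)@(11, 21): e=[5,-6,15] → ·
  covered (2 px):
    · · · · · · · · · · · ·
    · · · · · · · · · · · ·
    · · · · · · · · · · · ·
    · · · · · · · · · · · ·
    · · · · · · · · · · · ·
    · · · · · · · · · · · ·
    · · · · · · · · · · · ·
    · · · · · · · · · · · ·
    · · · · · █ · · · · · ·
    · · · · · █ · · · · · ·
    · · · · · · · · · · · ·
    · · · · · · · · · · · ·
T3:
  2·area = 36
  edge (20, 24)→(16, 12): d=(-4,-12) top-left  bias=+0
  edge (16, 12)→(21, 18): d=(5,6) right/bottom  bias=-1
  edge (21, 18)→(20, 24): d=(-1,6) right/bottom  bias=-1
    (6,1)@(13, 3): e=[0,-27,63] → ·  [on edge]
    (7,4)@(15, 9): e=[0,-9,45] → ·  [on edge]
    (8,7)@(17, 15): e=[0,9,27] → █  [on edge]
    (9,7)@(19, 15): e=[24,-3,15] → ·
    (8,8)@(17, 17): e=[-8,19,25] → ·
    (9,8)@(19, 17): e=[16,7,13] → █
    (10,8)@(21, 17): e=[40,-5,1] → ·
    (9,9)@(19, 19): e=[8,17,11] → █
    (10,9)@(21, 19): e=[32,5,-1] → ·
    (9,10)@(19, 21): e=[0,27,9] → █  [on edge]
    (10,10)@(21, 21): e=[24,15,-3] → ·
    (9,11)@(19, 23): e=[-8,37,7] → ·
  covered (4 px):
    · · · · · · · · · · · ·
    · · · · · · · · · · · ·
    · · · · · · · · · · · ·
    · · · · · · · · · · · ·
    · · · · · · · · · · · ·
    · · · · · · · · · · · ·
    · · · · · · · · · · · ·
    · · · · · · · · █ · · ·
    · · · · · · · · · █ · ·
    · · · · · · · · · █ · ·
    · · · · · · · · · █ · ·
    · · · · · · · · · · · ·

Final: [14,8,10]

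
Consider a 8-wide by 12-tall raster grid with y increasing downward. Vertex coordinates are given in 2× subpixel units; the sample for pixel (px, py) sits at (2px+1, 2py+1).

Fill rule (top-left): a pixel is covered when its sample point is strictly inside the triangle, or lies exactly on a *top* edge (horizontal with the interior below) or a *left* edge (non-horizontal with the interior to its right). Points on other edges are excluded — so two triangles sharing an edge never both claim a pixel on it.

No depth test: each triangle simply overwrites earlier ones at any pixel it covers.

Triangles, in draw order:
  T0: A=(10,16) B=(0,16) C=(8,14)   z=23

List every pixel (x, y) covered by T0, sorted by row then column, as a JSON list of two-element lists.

T0:
  2·area = 20
  edge (10, 16)→(0, 16): d=(-10,0) right/bottom  bias=-1
  edge (0, 16)→(8, 14): d=(8,-2) top-left  bias=+0
  edge (8, 14)→(10, 16): d=(2,2) right/bottom  bias=-1
    (0,3)@(1, 7): e=[90,-70,0] → ·  [on edge]
    (1,4)@(3, 9): e=[70,-50,0] → ·  [on edge]
    (2,5)@(5, 11): e=[50,-30,0] → ·  [on edge]
    (3,6)@(7, 13): e=[30,-10,0] → ·  [on edge]
    (2,7)@(5, 15): e=[10,2,8] → #
    (3,7)@(7, 15): e=[10,6,4] → #
    (4,7)@(9, 15): e=[10,10,0] → ·  [on edge]
    (2,8)@(5, 17): e=[-10,18,12] → ·
    (3,8)@(7, 17): e=[-10,22,8] → ·
    (5,8)@(11, 17): e=[-10,30,0] → ·  [on edge]
    (6,9)@(13, 19): e=[-30,50,0] → ·  [on edge]
    (7,10)@(15, 21): e=[-50,70,0] → ·  [on edge]
  covered (2 px):
    · · · · · · · ·
    · · · · · · · ·
    · · · · · · · ·
    · · · · · · · ·
    · · · · · · · ·
    · · · · · · · ·
    · · · · · · · ·
    · · # # · · · ·
    · · · · · · · ·
    · · · · · · · ·
    · · · · · · · ·
    · · · · · · · ·

Final: [[2,7],[3,7]]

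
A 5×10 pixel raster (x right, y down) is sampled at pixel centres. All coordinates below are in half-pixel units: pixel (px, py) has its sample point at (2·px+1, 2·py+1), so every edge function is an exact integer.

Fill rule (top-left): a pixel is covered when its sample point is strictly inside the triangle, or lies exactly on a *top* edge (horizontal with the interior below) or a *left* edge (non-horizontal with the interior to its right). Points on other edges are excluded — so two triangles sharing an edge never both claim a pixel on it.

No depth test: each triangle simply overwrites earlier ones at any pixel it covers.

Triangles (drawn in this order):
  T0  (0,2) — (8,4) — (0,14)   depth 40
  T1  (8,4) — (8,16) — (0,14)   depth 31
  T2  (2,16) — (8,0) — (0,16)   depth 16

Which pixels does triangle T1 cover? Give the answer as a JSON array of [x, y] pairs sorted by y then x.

T0:
  2·area = 96
  edge (0, 2)→(8, 4): d=(8,2) right/bottom  bias=-1
  edge (8, 4)→(0, 14): d=(-8,10) right/bottom  bias=-1
  edge (0, 14)→(0, 2): d=(0,-12) top-left  bias=+0
    (0,1)@(1, 3): e=[6,78,12] → X
    (1,1)@(3, 3): e=[2,58,36] → X
    (2,1)@(5, 3): e=[-2,38,60] → .
    (0,2)@(1, 5): e=[22,62,12] → X
    (2,2)@(5, 5): e=[14,22,60] → X
    (3,2)@(7, 5): e=[10,2,84] → X
    (4,2)@(9, 5): e=[6,-18,108] → .
    (0,3)@(1, 7): e=[38,46,12] → X
    (3,3)@(7, 7): e=[26,-14,84] → .
    (0,4)@(1, 9): e=[54,30,12] → X
    (2,4)@(5, 9): e=[46,-10,60] → .
    (0,5)@(1, 11): e=[70,14,12] → X
  covered (12 px):
    . . . . .
    X X . . .
    X X X X .
    X X X . .
    X X . . .
    X . . . .
    . . . . .
    . . . . .
    . . . . .
    . . . . .
T1:
  2·area = 96
  edge (8, 4)→(8, 16): d=(0,12) right/bottom  bias=-1
  edge (8, 16)→(0, 14): d=(-8,-2) top-left  bias=+0
  edge (0, 14)→(8, 4): d=(8,-10) top-left  bias=+0
    (3,3)@(7, 7): e=[12,70,14] → X
    (4,3)@(9, 7): e=[-12,74,34] → .
    (2,4)@(5, 9): e=[36,50,10] → X
    (4,4)@(9, 9): e=[-12,58,50] → .
    (1,5)@(3, 11): e=[60,30,6] → X
    (4,5)@(9, 11): e=[-12,42,66] → .
    (0,6)@(1, 13): e=[84,10,2] → X
    (4,6)@(9, 13): e=[-12,26,82] → .
    (0,7)@(1, 15): e=[84,-6,18] → .
    (1,7)@(3, 15): e=[60,-2,38] → .
    (2,7)@(5, 15): e=[36,2,58] → X
    (4,7)@(9, 15): e=[-12,10,98] → .
  covered (12 px):
    . . . . .
    . . . . .
    . . . . .
    . . . X .
    . . X X .
    . X X X .
    X X X X .
    . . X X .
    . . . . .
    . . . . .
T2:
  2·area = 32  (B↔C swapped to make it positive)
  edge (2, 16)→(0, 16): d=(-2,0) right/bottom  bias=-1
  edge (0, 16)→(8, 0): d=(8,-16) top-left  bias=+0
  edge (8, 0)→(2, 16): d=(-6,16) right/bottom  bias=-1
    (2,3)@(5, 7): e=[18,8,6] → X
    (3,3)@(7, 7): e=[18,40,-26] → .
    (2,4)@(5, 9): e=[14,24,-6] → .
    (1,5)@(3, 11): e=[10,8,14] → X
    (2,5)@(5, 11): e=[10,40,-18] → .
    (1,6)@(3, 13): e=[6,24,2] → X
    (2,6)@(5, 13): e=[6,56,-30] → .
    (0,7)@(1, 15): e=[2,8,22] → X
    (1,7)@(3, 15): e=[2,40,-10] → .
    (0,8)@(1, 17): e=[-2,24,10] → .
  covered (4 px):
    . . . . .
    . . . . .
    . . . . .
    . . X . .
    . . . . .
    . X . . .
    . X . . .
    X . . . .
    . . . . .
    . . . . .

Answer: [[3,3],[2,4],[3,4],[1,5],[2,5],[3,5],[0,6],[1,6],[2,6],[3,6],[2,7],[3,7]]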